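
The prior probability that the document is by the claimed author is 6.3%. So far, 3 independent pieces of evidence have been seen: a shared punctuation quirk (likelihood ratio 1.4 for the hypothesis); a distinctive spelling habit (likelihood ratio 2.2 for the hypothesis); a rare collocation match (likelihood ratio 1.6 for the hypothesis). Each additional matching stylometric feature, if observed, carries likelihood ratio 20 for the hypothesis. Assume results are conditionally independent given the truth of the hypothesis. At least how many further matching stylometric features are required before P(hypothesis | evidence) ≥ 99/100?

2

Prior odds = 0.063/0.937 = 63/937.
Combined Bayes factor of the evidence already in hand = 1.4 × 2.2 × 1.6 = 4.928.
Odds after that evidence = (63/937) × 4.928 = 38808/117125.
Target odds = 0.99/0.01 = 99.
Need 20ⁿ ≥ 99 ÷ (38808/117125) = 117125/392.
20¹ = 20 falls short of 117125/392 but 20² = 400 reaches it, so n = 2.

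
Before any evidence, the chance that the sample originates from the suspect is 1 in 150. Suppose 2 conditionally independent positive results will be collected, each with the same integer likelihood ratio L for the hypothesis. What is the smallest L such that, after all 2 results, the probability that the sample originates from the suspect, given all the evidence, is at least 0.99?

122

Prior odds = (1/150)/(149/150) = 1/149.
Target odds = 0.99/0.01 = 99.
Need L² ≥ 99 ÷ (1/149) = 14751.
121² = 14641 < 14751 ≤ 14884 = 122², so L = 122.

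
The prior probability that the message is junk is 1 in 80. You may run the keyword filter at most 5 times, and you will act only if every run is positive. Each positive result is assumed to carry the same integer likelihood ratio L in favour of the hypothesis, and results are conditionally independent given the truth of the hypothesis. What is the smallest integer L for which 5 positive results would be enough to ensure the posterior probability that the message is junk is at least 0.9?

4

Prior odds = 0.0125/0.9875 = 1/79.
Target odds = 0.9/0.1 = 9.
Need L⁵ ≥ 9 ÷ (1/79) = 711.
3⁵ = 243 < 711 ≤ 1024 = 4⁵, so L = 4.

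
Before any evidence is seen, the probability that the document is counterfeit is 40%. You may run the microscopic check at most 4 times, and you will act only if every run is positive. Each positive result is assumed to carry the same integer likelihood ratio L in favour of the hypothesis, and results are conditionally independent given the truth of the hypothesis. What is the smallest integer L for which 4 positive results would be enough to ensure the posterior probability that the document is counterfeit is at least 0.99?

Prior odds = 0.4/0.6 = 2/3.
Target odds = 0.99/0.01 = 99.
Need L⁴ ≥ 99 ÷ (2/3) = 148.5.
3⁴ = 81 < 148.5 ≤ 256 = 4⁴, so L = 4.

4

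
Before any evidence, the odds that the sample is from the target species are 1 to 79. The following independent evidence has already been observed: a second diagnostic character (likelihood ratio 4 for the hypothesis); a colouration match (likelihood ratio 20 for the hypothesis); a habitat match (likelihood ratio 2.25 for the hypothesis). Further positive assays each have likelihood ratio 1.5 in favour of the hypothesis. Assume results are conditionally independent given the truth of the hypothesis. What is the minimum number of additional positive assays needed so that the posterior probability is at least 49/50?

8

Prior odds = 1/79.
Combined Bayes factor of the evidence already in hand = 4 × 20 × 2.25 = 180.
Odds after that evidence = (1/79) × 180 = 180/79.
Target odds = 0.98/0.02 = 49.
Need 1.5ⁿ ≥ 49 ÷ (180/79) = 3871/180.
1.5⁷ = 17.0859375 falls short of 3871/180 but 1.5⁸ = 25.62890625 reaches it, so n = 8.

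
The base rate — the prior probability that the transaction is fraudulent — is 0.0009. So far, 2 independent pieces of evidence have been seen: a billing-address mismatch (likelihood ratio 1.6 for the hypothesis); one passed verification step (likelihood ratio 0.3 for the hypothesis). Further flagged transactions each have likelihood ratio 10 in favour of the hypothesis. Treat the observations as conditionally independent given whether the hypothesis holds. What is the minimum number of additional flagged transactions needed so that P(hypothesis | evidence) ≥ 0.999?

Prior odds = 0.0009/0.9991 = 9/9991.
Combined Bayes factor of the evidence already in hand = 1.6 × 0.3 = 0.48.
Odds after that evidence = (9/9991) × 0.48 = 108/249775.
Target odds = 0.999/0.001 = 999.
Need 10ⁿ ≥ 999 ÷ (108/249775) = 2310418.75.
10⁶ = 1000000 falls short of 2310418.75 but 10⁷ = 10000000 reaches it, so n = 7.

7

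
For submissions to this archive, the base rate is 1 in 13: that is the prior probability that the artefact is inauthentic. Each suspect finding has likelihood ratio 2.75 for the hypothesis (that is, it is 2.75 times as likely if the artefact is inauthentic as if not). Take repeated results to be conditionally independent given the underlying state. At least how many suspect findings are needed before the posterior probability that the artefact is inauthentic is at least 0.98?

7

Prior odds: (1/13) ÷ (12/13) = 1/12.
Likelihood ratio per suspect finding = 2.75.
Target posterior odds = 0.98/0.02 = 49.
Require 2.75ⁿ ≥ 49 ÷ (1/12) = 588.
2.75⁶ = 1771561/4096 falls short of 588 but 2.75⁷ = 19487171/16384 reaches it, so n = 7.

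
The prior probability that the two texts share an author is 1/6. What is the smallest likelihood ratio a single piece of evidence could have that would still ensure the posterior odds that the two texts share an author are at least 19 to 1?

Prior odds = (1/6)/(5/6) = 0.2.
Target odds = 19.
Required Bayes factor = 19 ÷ 0.2 = 95.

95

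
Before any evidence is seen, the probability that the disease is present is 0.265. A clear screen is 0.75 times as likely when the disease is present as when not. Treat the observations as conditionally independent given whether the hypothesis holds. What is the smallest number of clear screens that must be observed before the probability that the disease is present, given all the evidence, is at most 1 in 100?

13

Prior odds: 0.265 ÷ 0.735 = 53/147.
Likelihood ratio per clear screen = 0.75.
Target odds: 0.01 ÷ 0.99 = 1/99.
Require 0.75ⁿ ≤ 1/99 ÷ (53/147) = 49/1749.
0.75¹² = 531441/16777216 is still above 49/1749 but 0.75¹³ = 1594323/67108864 is at or below it, so n = 13.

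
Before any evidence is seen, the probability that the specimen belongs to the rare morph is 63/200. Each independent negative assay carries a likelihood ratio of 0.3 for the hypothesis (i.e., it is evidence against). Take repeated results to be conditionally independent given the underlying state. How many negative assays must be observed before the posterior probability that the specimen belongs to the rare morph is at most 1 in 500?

5

Prior odds: 0.315 ÷ 0.685 = 63/137.
Likelihood ratio per negative assay = 0.3.
Target odds: 0.002 ÷ 0.998 = 1/499.
Need (63/137) × 0.3ⁿ ≤ 1/499, i.e. 0.3ⁿ ≤ 137/31437.
0.3⁴ = 0.0081 is still above 137/31437 but 0.3⁵ = 243/100000 is at or below it, so n = 5.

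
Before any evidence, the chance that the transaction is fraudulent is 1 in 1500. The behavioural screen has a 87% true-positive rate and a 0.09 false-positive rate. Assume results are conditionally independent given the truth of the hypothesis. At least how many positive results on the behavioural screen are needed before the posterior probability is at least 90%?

5

Prior odds: (1/1500) ÷ (1499/1500) = 1/1499.
Likelihood ratio of a positive result = 0.87/0.09 = 29/3.
Target odds: 0.9 ÷ 0.1 = 9.
Require (29/3)ⁿ ≥ 9 ÷ (1/1499) = 13491.
(29/3)⁴ = 707281/81 falls short of 13491 but (29/3)⁵ = 20511149/243 reaches it, so n = 5.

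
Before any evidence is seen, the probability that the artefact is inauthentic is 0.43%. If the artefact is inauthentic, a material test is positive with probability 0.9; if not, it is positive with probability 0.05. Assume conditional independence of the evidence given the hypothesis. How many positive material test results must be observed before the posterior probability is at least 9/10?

Prior odds = 0.0043/0.9957 = 43/9957.
Likelihood ratio of a positive = 0.9/0.05 = 18.
Target odds: 0.9 ÷ 0.1 = 9.
Require 18ⁿ ≥ 9 ÷ (43/9957) = 89613/43.
18² = 324 falls short of 89613/43 but 18³ = 5832 reaches it, so n = 3.

3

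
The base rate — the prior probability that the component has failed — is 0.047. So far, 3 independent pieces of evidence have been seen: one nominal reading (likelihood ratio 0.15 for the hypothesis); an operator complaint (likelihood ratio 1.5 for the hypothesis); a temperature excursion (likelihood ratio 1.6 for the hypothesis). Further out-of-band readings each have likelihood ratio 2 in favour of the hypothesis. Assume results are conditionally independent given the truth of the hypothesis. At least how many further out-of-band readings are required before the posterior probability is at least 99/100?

Prior odds = 0.047/0.953 = 47/953.
Combined Bayes factor of the evidence already in hand = 0.15 × 1.5 × 1.6 = 0.36.
Odds after that evidence = (47/953) × 0.36 = 423/23825.
Target odds = 0.99/0.01 = 99.
Need 2ⁿ ≥ 99 ÷ (423/23825) = 262075/47.
2¹² = 4096 falls short of 262075/47 but 2¹³ = 8192 reaches it, so n = 13.

13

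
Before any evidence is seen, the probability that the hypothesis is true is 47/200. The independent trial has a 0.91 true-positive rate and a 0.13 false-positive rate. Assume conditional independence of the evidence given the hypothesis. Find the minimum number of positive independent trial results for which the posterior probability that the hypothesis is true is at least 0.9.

2

Prior odds = 0.235/0.765 = 47/153.
Likelihood ratio of a positive result = 0.91/0.13 = 7.
Target posterior odds = 0.9/0.1 = 9.
Require 7ⁿ ≥ 9 ÷ (47/153) = 1377/47.
7¹ = 7 falls short of 1377/47 but 7² = 49 reaches it, so n = 2.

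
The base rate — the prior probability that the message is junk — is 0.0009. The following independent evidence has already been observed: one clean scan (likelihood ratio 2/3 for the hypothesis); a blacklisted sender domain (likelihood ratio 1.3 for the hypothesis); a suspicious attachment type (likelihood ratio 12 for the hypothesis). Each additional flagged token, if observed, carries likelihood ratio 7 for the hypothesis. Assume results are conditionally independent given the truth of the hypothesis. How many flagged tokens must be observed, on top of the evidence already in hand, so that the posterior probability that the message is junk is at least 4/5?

Prior odds = 0.0009/0.9991 = 9/9991.
Combined Bayes factor of the evidence already in hand = (2/3) × 1.3 × 12 = 10.4.
Odds after that evidence = (9/9991) × 10.4 = 468/49955.
Target odds = 0.8/0.2 = 4.
Need 7ⁿ ≥ 4 ÷ (468/49955) = 49955/117.
7³ = 343 falls short of 49955/117 but 7⁴ = 2401 reaches it, so n = 4.

4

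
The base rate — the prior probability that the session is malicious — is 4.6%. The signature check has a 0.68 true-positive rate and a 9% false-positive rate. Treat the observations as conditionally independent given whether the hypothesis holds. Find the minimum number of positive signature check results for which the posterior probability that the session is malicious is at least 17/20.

3

Prior odds: 0.046 ÷ 0.954 = 23/477.
Likelihood ratio of a positive result = 0.68/0.09 = 68/9.
Target posterior odds = 0.85/0.15 = 17/3.
Need (23/477) × (68/9)ⁿ ≥ 17/3, i.e. (68/9)ⁿ ≥ 2703/23.
(68/9)² = 4624/81 falls short of 2703/23 but (68/9)³ = 314432/729 reaches it, so n = 3.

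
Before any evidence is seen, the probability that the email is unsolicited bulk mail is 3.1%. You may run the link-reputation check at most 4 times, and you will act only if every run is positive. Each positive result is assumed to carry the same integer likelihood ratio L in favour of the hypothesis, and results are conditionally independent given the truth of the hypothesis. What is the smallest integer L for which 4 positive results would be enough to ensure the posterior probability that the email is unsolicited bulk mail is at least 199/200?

9

Prior odds = 0.031/0.969 = 31/969.
Target odds = 0.995/0.005 = 199.
Need L⁴ ≥ 199 ÷ (31/969) = 192831/31.
8⁴ = 4096 < 192831/31 ≤ 6561 = 9⁴, so L = 9.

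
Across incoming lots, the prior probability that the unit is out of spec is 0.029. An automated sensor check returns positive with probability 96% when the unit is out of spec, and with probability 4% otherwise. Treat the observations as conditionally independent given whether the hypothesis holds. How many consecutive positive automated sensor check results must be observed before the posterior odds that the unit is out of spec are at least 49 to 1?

Prior odds: 0.029 ÷ 0.971 = 29/971.
Likelihood ratio of a positive result = 0.96/0.04 = 24.
Target odds = 49.
Need (29/971) × 24ⁿ ≥ 49, i.e. 24ⁿ ≥ 47579/29.
24² = 576 falls short of 47579/29 but 24³ = 13824 reaches it, so n = 3.

3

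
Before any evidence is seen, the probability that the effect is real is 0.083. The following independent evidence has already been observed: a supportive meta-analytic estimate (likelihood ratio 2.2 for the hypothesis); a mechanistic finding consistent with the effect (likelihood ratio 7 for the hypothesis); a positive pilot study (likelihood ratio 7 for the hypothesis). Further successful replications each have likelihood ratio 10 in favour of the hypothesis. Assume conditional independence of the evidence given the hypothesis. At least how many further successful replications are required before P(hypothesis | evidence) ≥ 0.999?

Prior odds = 0.083/0.917 = 83/917.
Combined Bayes factor of the evidence already in hand = 2.2 × 7 × 7 = 107.8.
Odds after that evidence = (83/917) × 107.8 = 6391/655.
Target odds = 0.999/0.001 = 999.
Need 10ⁿ ≥ 999 ÷ (6391/655) = 654345/6391.
10² = 100 falls short of 654345/6391 but 10³ = 1000 reaches it, so n = 3.

3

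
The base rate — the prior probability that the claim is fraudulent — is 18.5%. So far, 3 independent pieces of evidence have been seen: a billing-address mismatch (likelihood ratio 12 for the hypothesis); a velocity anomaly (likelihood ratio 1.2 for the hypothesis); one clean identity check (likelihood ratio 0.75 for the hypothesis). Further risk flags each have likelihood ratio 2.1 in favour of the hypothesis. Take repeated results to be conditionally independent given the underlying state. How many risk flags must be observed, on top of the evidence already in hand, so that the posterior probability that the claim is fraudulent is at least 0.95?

Prior odds = 0.185/0.815 = 37/163.
Combined Bayes factor of the evidence already in hand = 12 × 1.2 × 0.75 = 10.8.
Odds after that evidence = (37/163) × 10.8 = 1998/815.
Target odds = 0.95/0.05 = 19.
Need 2.1ⁿ ≥ 19 ÷ (1998/815) = 15485/1998.
2.1² = 4.41 falls short of 15485/1998 but 2.1³ = 9.261 reaches it, so n = 3.

3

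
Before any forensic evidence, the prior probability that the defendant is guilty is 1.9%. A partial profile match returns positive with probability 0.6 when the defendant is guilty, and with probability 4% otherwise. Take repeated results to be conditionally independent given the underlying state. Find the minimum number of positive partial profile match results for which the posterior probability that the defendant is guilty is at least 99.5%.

Prior odds = 0.019/0.981 = 19/981.
Likelihood ratio of a positive result = 0.6/0.04 = 15.
Target odds: 0.995 ÷ 0.005 = 199.
Require 15ⁿ ≥ 199 ÷ (19/981) = 195219/19.
15³ = 3375 falls short of 195219/19 but 15⁴ = 50625 reaches it, so n = 4.

4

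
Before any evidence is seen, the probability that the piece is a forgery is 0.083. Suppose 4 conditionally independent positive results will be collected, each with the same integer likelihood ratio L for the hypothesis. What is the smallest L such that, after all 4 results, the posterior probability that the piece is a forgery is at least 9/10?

Prior odds = 0.083/0.917 = 83/917.
Target odds = 0.9/0.1 = 9.
Need L⁴ ≥ 9 ÷ (83/917) = 8253/83.
3⁴ = 81 < 8253/83 ≤ 256 = 4⁴, so L = 4.

4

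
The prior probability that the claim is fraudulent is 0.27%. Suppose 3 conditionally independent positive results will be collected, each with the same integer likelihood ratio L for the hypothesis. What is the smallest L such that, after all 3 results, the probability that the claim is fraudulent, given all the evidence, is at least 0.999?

Prior odds = 0.0027/0.9973 = 27/9973.
Target odds = 0.999/0.001 = 999.
Need L³ ≥ 999 ÷ (27/9973) = 369001.
71³ = 357911 < 369001 ≤ 373248 = 72³, so L = 72.

72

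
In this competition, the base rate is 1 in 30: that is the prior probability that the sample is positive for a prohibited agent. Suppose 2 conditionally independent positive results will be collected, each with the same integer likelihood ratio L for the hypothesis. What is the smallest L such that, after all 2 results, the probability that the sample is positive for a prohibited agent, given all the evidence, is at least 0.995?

Prior odds = (1/30)/(29/30) = 1/29.
Target odds = 0.995/0.005 = 199.
Need L² ≥ 199 ÷ (1/29) = 5771.
75² = 5625 < 5771 ≤ 5776 = 76², so L = 76.

76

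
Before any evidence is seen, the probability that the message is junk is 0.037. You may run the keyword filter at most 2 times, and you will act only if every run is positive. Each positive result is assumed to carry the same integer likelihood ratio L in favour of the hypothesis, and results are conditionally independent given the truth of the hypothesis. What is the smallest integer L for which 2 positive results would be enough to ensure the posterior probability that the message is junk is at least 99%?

Prior odds = 0.037/0.963 = 37/963.
Target odds = 0.99/0.01 = 99.
Need L² ≥ 99 ÷ (37/963) = 95337/37.
50² = 2500 < 95337/37 ≤ 2601 = 51², so L = 51.

51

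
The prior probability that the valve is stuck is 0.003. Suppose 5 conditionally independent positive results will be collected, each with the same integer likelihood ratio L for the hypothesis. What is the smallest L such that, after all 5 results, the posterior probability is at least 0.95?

6

Prior odds = 0.003/0.997 = 3/997.
Target odds = 0.95/0.05 = 19.
Need L⁵ ≥ 19 ÷ (3/997) = 18943/3.
5⁵ = 3125 < 18943/3 ≤ 7776 = 6⁵, so L = 6.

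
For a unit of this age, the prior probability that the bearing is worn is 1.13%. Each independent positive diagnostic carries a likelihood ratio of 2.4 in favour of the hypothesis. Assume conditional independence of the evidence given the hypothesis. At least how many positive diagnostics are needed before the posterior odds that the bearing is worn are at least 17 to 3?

Prior odds = 0.0113/0.9887 = 113/9887.
Likelihood ratio per positive diagnostic = 2.4.
Target odds = 17/3.
Require 2.4ⁿ ≥ 17/3 ÷ (113/9887) = 168079/339.
2.4⁷ = 35831808/78125 falls short of 168079/339 but 2.4⁸ = 429981696/390625 reaches it, so n = 8.

8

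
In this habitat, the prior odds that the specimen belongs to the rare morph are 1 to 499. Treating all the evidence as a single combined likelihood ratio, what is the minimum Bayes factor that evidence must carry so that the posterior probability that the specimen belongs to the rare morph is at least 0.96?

11976

Prior odds = 1/499.
Target odds = 0.96/0.04 = 24.
Required Bayes factor = 24 ÷ (1/499) = 11976.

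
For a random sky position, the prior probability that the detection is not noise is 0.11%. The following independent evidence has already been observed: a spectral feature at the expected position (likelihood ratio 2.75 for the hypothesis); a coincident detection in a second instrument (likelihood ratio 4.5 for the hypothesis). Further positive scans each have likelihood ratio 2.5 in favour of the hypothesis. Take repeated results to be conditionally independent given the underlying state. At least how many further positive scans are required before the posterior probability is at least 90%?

8

Prior odds = 0.0011/0.9989 = 11/9989.
Combined Bayes factor of the evidence already in hand = 2.75 × 4.5 = 12.375.
Odds after that evidence = (11/9989) × 12.375 = 1089/79912.
Target odds = 0.9/0.1 = 9.
Need 2.5ⁿ ≥ 9 ÷ (1089/79912) = 79912/121.
2.5⁷ = 610.3515625 falls short of 79912/121 but 2.5⁸ = 390625/256 reaches it, so n = 8.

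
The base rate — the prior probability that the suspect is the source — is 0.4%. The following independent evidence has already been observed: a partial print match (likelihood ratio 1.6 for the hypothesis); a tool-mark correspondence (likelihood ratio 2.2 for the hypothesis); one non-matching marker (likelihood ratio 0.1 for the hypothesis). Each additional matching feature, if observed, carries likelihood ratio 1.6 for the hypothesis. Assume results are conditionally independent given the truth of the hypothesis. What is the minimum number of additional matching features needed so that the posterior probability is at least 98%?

Prior odds = 0.004/0.996 = 1/249.
Combined Bayes factor of the evidence already in hand = 1.6 × 2.2 × 0.1 = 0.352.
Odds after that evidence = (1/249) × 0.352 = 44/31125.
Target odds = 0.98/0.02 = 49.
Need 1.6ⁿ ≥ 49 ÷ (44/31125) = 1525125/44.
1.6²² ≈30948.5 falls short of 1525125/44 but 1.6²³ ≈49517.6 reaches it, so n = 23.

23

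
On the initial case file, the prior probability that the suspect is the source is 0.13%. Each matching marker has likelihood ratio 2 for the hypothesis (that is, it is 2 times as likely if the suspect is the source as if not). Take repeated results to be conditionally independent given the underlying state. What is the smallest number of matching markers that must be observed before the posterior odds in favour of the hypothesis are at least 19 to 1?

14

Prior odds = 0.0013/0.9987 = 13/9987.
Likelihood ratio per matching marker = 2.
Target odds = 19.
Need (13/9987) × 2ⁿ ≥ 19, i.e. 2ⁿ ≥ 189753/13.
2¹³ = 8192 falls short of 189753/13 but 2¹⁴ = 16384 reaches it, so n = 14.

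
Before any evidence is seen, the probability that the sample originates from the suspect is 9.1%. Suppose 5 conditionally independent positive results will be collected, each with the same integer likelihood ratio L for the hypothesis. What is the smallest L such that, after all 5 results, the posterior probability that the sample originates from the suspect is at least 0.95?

3

Prior odds = 0.091/0.909 = 91/909.
Target odds = 0.95/0.05 = 19.
Need L⁵ ≥ 19 ÷ (91/909) = 17271/91.
2⁵ = 32 < 17271/91 ≤ 243 = 3⁵, so L = 3.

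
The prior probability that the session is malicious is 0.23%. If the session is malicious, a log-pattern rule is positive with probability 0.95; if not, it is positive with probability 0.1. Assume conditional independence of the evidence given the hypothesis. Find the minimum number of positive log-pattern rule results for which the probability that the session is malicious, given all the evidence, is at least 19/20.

Prior odds = 0.0023/0.9977 = 23/9977.
Likelihood ratio of a positive = 0.95/0.1 = 9.5.
Target posterior odds = 0.95/0.05 = 19.
Require 9.5ⁿ ≥ 19 ÷ (23/9977) = 189563/23.
9.5⁴ = 8145.0625 falls short of 189563/23 but 9.5⁵ = 77378.09375 reaches it, so n = 5.

5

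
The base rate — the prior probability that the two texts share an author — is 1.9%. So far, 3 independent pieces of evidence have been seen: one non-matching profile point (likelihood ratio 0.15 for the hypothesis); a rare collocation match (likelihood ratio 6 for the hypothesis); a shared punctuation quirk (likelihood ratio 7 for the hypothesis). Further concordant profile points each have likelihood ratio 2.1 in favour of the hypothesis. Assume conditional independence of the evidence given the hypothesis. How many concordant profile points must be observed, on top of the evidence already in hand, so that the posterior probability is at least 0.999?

Prior odds = 0.019/0.981 = 19/981.
Combined Bayes factor of the evidence already in hand = 0.15 × 6 × 7 = 6.3.
Odds after that evidence = (19/981) × 6.3 = 133/1090.
Target odds = 0.999/0.001 = 999.
Need 2.1ⁿ ≥ 999 ÷ (133/1090) = 1088910/133.
2.1¹² ≈7355.83 falls short of 1088910/133 but 2.1¹³ ≈15447.2 reaches it, so n = 13.

13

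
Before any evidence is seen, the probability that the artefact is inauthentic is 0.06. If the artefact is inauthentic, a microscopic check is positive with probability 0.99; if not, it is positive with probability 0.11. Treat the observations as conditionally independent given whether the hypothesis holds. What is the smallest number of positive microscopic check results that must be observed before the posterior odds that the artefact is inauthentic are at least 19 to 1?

Prior odds = 0.06/0.94 = 3/47.
Likelihood ratio of a positive = 0.99/0.11 = 9.
Target odds = 19.
Require 9ⁿ ≥ 19 ÷ (3/47) = 893/3.
9² = 81 falls short of 893/3 but 9³ = 729 reaches it, so n = 3.

3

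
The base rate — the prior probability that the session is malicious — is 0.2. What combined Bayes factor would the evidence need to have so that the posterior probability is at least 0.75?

Prior odds = 0.2/0.8 = 0.25.
Target odds = 0.75/0.25 = 3.
Required Bayes factor = 3 ÷ 0.25 = 12.

12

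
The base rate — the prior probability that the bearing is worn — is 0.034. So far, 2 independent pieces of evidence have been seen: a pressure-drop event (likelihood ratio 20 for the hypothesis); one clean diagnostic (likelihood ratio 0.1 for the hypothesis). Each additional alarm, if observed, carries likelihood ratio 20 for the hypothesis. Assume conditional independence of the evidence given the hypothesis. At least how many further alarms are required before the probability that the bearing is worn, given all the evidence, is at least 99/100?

Prior odds = 0.034/0.966 = 17/483.
Combined Bayes factor of the evidence already in hand = 20 × 0.1 = 2.
Odds after that evidence = (17/483) × 2 = 34/483.
Target odds = 0.99/0.01 = 99.
Need 20ⁿ ≥ 99 ÷ (34/483) = 47817/34.
20² = 400 falls short of 47817/34 but 20³ = 8000 reaches it, so n = 3.

3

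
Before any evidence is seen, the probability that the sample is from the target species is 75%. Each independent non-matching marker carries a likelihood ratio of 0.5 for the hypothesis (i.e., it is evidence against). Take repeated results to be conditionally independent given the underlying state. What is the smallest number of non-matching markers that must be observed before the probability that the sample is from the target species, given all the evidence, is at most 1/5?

4

Prior odds = 0.75/0.25 = 3.
Likelihood ratio per non-matching marker = 0.5.
Target odds: 0.2 ÷ 0.8 = 0.25.
Require 0.5ⁿ ≤ 0.25 ÷ 3 = 1/12.
0.5³ = 0.125 is still above 1/12 but 0.5⁴ = 0.0625 is at or below it, so n = 4.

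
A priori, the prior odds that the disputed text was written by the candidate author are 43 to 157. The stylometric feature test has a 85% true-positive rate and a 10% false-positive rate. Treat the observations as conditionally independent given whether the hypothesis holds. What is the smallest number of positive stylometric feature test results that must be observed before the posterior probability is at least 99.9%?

Prior odds = 43/157.
Likelihood ratio of a positive result = 0.85/0.1 = 8.5.
Target posterior odds = 0.999/0.001 = 999.
Require 8.5ⁿ ≥ 999 ÷ (43/157) = 156843/43.
8.5³ = 614.125 falls short of 156843/43 but 8.5⁴ = 5220.0625 reaches it, so n = 4.

4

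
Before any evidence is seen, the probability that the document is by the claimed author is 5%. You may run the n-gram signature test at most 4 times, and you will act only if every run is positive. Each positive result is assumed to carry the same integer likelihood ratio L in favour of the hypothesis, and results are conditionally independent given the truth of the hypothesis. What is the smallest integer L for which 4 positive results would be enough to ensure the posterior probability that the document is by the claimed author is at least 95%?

5

Prior odds = 0.05/0.95 = 1/19.
Target odds = 0.95/0.05 = 19.
Need L⁴ ≥ 19 ÷ (1/19) = 361.
4⁴ = 256 < 361 ≤ 625 = 5⁴, so L = 5.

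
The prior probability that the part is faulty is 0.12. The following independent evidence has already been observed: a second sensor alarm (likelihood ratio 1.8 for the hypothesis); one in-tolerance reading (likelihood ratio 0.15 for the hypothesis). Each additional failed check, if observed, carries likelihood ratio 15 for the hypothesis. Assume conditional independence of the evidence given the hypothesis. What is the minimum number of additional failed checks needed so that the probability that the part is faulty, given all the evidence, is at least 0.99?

3

Prior odds = 0.12/0.88 = 3/22.
Combined Bayes factor of the evidence already in hand = 1.8 × 0.15 = 0.27.
Odds after that evidence = (3/22) × 0.27 = 81/2200.
Target odds = 0.99/0.01 = 99.
Need 15ⁿ ≥ 99 ÷ (81/2200) = 24200/9.
15² = 225 falls short of 24200/9 but 15³ = 3375 reaches it, so n = 3.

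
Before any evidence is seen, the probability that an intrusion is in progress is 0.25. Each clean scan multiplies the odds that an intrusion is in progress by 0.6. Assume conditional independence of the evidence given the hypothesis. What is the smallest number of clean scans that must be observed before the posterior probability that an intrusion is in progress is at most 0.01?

Prior odds = 0.25/0.75 = 1/3.
Likelihood ratio per clean scan = 0.6.
Target odds: 0.01 ÷ 0.99 = 1/99.
Need (1/3) × 0.6ⁿ ≤ 1/99, i.e. 0.6ⁿ ≤ 1/33.
0.6⁶ = 729/15625 is still above 1/33 but 0.6⁷ = 2187/78125 is at or below it, so n = 7.

7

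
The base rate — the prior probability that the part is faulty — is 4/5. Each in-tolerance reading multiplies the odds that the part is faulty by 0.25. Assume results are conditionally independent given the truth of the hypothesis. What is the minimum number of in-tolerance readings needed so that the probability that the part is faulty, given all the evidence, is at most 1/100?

5

Prior odds = 0.8/0.2 = 4.
Likelihood ratio per in-tolerance reading = 0.25.
Target odds: 0.01 ÷ 0.99 = 1/99.
Require 0.25ⁿ ≤ 1/99 ÷ 4 = 1/396.
0.25⁴ = 0.00390625 is still above 1/396 but 0.25⁵ = 1/1024 is at or below it, so n = 5.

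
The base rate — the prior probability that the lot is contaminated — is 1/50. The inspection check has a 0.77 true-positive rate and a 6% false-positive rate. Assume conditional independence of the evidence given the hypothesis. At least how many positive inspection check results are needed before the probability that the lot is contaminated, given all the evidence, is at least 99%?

4

Prior odds: 0.02 ÷ 0.98 = 1/49.
Likelihood ratio of a positive result = 0.77/0.06 = 77/6.
Target odds: 0.99 ÷ 0.01 = 99.
Require (77/6)ⁿ ≥ 99 ÷ (1/49) = 4851.
(77/6)³ = 456533/216 falls short of 4851 but (77/6)⁴ = 35153041/1296 reaches it, so n = 4.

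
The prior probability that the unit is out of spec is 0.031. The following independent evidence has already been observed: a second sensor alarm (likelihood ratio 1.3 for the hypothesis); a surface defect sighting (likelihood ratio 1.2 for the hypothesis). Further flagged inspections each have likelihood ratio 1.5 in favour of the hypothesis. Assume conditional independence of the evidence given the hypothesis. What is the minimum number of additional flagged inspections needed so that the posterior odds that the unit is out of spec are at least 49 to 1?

17

Prior odds = 0.031/0.969 = 31/969.
Combined Bayes factor of the evidence already in hand = 1.3 × 1.2 = 1.56.
Odds after that evidence = (31/969) × 1.56 = 403/8075.
Target odds = 49.
Need 1.5ⁿ ≥ 49 ÷ (403/8075) = 395675/403.
1.5¹⁶ = 43046721/65536 falls short of 395675/403 but 1.5¹⁷ = 129140163/131072 reaches it, so n = 17.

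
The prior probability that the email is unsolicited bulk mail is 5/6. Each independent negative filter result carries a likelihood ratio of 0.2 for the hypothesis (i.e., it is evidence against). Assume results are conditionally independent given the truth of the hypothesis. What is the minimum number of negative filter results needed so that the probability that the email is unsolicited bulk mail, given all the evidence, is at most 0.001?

6

Prior odds = (5/6)/(1/6) = 5.
Likelihood ratio per negative filter result = 0.2.
Target posterior odds = 0.001/0.999 = 1/999.
Need 5 × 0.2ⁿ ≤ 1/999, i.e. 0.2ⁿ ≤ 1/4995.
0.2⁵ = 0.00032 is still above 1/4995 but 0.2⁶ = 1/15625 is at or below it, so n = 6.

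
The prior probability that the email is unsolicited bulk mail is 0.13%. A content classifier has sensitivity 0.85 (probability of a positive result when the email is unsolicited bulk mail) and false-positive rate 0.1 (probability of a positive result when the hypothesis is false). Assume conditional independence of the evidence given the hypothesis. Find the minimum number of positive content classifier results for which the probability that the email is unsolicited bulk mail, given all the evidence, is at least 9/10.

Prior odds: 0.0013 ÷ 0.9987 = 13/9987.
Likelihood ratio of a positive result = 0.85/0.1 = 8.5.
Target posterior odds = 0.9/0.1 = 9.
Need (13/9987) × 8.5ⁿ ≥ 9, i.e. 8.5ⁿ ≥ 89883/13.
8.5⁴ = 5220.0625 falls short of 89883/13 but 8.5⁵ = 44370.53125 reaches it, so n = 5.

5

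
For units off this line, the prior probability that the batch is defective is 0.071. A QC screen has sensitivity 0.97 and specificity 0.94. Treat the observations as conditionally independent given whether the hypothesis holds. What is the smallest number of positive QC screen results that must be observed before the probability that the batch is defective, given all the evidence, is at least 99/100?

Prior odds = 0.071/0.929 = 71/929.
False-positive rate = 1 − 0.94 = 0.06; likelihood ratio of a positive = 0.97/0.06 = 97/6.
Target posterior odds = 0.99/0.01 = 99.
Require (97/6)ⁿ ≥ 99 ÷ (71/929) = 91971/71.
(97/6)² = 9409/36 falls short of 91971/71 but (97/6)³ = 912673/216 reaches it, so n = 3.

3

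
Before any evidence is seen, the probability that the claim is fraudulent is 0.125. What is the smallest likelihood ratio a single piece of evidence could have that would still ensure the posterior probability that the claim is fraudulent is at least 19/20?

133

Prior odds = 0.125/0.875 = 1/7.
Target odds = 0.95/0.05 = 19.
Required Bayes factor = 19 ÷ (1/7) = 133.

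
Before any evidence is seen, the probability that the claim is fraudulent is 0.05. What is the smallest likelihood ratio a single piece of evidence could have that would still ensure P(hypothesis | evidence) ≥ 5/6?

95

Prior odds = 0.05/0.95 = 1/19.
Target odds = (5/6)/(1/6) = 5.
Required Bayes factor = 5 ÷ (1/19) = 95.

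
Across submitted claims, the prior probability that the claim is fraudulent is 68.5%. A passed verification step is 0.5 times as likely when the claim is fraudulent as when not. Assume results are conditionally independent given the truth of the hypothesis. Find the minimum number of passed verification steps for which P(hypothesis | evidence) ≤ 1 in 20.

6

Prior odds: 0.685 ÷ 0.315 = 137/63.
Likelihood ratio per passed verification step = 0.5.
Target odds: 0.05 ÷ 0.95 = 1/19.
Need (137/63) × 0.5ⁿ ≤ 1/19, i.e. 0.5ⁿ ≤ 63/2603.
0.5⁵ = 0.03125 is still above 63/2603 but 0.5⁶ = 0.015625 is at or below it, so n = 6.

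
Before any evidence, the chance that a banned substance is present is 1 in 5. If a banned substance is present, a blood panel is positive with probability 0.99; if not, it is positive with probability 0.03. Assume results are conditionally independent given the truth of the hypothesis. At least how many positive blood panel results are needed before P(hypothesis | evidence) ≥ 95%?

2

Prior odds = 0.2/0.8 = 0.25.
Likelihood ratio of a positive = 0.99/0.03 = 33.
Target odds: 0.95 ÷ 0.05 = 19.
Require 33ⁿ ≥ 19 ÷ 0.25 = 76.
33¹ = 33 falls short of 76 but 33² = 1089 reaches it, so n = 2.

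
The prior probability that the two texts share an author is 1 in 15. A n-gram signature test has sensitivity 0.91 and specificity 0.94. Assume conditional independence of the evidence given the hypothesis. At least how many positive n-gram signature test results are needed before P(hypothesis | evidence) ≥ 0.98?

3

Prior odds = (1/15)/(14/15) = 1/14.
False-positive rate = 1 − 0.94 = 0.06; likelihood ratio of a positive = 0.91/0.06 = 91/6.
Target odds: 0.98 ÷ 0.02 = 49.
Require (91/6)ⁿ ≥ 49 ÷ (1/14) = 686.
(91/6)² = 8281/36 falls short of 686 but (91/6)³ = 753571/216 reaches it, so n = 3.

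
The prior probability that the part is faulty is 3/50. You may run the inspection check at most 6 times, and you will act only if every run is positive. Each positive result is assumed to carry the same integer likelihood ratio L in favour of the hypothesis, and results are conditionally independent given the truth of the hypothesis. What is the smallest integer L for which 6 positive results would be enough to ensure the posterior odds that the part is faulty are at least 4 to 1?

Prior odds = 0.06/0.94 = 3/47.
Target odds = 4.
Need L⁶ ≥ 4 ÷ (3/47) = 188/3.
1⁶ = 1 < 188/3 ≤ 64 = 2⁶, so L = 2.

2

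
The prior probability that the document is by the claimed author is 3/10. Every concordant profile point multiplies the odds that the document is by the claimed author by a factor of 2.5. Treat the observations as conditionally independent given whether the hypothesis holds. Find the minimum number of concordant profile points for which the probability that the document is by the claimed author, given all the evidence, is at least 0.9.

Prior odds: 0.3 ÷ 0.7 = 3/7.
Likelihood ratio per concordant profile point = 2.5.
Target odds: 0.9 ÷ 0.1 = 9.
Require 2.5ⁿ ≥ 9 ÷ (3/7) = 21.
2.5³ = 15.625 falls short of 21 but 2.5⁴ = 39.0625 reaches it, so n = 4.

4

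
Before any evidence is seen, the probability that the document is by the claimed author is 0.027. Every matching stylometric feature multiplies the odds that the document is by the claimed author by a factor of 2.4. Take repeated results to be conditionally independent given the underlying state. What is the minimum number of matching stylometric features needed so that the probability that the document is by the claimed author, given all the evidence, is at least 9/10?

7

Prior odds: 0.027 ÷ 0.973 = 27/973.
Likelihood ratio per matching stylometric feature = 2.4.
Target odds: 0.9 ÷ 0.1 = 9.
Need (27/973) × 2.4ⁿ ≥ 9, i.e. 2.4ⁿ ≥ 973/3.
2.4⁶ = 2985984/15625 falls short of 973/3 but 2.4⁷ = 35831808/78125 reaches it, so n = 7.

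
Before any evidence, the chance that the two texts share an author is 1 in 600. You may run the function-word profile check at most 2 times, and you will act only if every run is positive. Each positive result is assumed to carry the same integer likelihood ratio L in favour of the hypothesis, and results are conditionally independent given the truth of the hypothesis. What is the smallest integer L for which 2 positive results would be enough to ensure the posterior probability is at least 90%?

Prior odds = (1/600)/(599/600) = 1/599.
Target odds = 0.9/0.1 = 9.
Need L² ≥ 9 ÷ (1/599) = 5391.
73² = 5329 < 5391 ≤ 5476 = 74², so L = 74.

74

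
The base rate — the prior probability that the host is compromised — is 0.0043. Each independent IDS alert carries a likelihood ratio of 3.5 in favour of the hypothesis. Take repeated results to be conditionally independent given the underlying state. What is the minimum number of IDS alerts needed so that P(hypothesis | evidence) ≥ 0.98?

8

Prior odds = 0.0043/0.9957 = 43/9957.
Likelihood ratio per IDS alert = 3.5.
Target odds: 0.98 ÷ 0.02 = 49.
Require 3.5ⁿ ≥ 49 ÷ (43/9957) = 487893/43.
3.5⁷ = 823543/128 falls short of 487893/43 but 3.5⁸ = 5764801/256 reaches it, so n = 8.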